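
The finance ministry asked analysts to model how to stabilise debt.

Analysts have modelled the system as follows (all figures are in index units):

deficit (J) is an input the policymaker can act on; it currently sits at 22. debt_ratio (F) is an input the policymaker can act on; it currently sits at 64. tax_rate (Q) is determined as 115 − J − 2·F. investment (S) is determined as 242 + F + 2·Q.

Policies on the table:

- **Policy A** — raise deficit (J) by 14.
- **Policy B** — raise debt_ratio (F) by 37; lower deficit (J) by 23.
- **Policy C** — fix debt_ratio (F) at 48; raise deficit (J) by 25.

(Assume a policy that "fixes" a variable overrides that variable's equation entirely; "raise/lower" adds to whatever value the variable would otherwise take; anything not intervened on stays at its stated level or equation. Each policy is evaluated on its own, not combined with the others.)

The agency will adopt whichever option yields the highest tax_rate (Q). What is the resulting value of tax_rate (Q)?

Policy A (J + 14):
  J = 22 + 14 = 36
  F = 64
  Q = 115 − 36 − 2·64 = -49
Policy B (F + 37, J − 23):
  J = 22 − 23 = -1
  F = 64 + 37 = 101
  Q = 115 − (-1) − 2·101 = -86
Policy C (F := 48, J + 25):
  J = 22 + 25 = 47
  F = 48
  Q = 115 − 47 − 2·48 = -28
Comparing — Policy A: Q=-49, Policy B: Q=-86, Policy C: Q=-28. Highest is -28 (Policy C).

-28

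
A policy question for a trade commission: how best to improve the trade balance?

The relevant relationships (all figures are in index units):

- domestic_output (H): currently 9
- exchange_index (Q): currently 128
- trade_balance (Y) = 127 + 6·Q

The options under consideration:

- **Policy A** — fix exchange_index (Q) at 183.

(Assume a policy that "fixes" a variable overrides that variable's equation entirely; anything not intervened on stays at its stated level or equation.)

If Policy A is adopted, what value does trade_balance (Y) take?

1225

Policy A (Q := 183):
  Q = 183
  Y = 127 + 6·183 = 1225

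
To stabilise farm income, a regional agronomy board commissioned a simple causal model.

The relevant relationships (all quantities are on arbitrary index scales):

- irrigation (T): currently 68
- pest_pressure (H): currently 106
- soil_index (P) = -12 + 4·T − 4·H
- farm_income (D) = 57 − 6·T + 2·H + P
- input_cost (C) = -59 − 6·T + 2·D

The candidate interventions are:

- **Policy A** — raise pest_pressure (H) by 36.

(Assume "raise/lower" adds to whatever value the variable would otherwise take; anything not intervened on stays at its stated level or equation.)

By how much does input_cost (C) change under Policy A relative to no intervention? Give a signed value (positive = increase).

-144

Baseline:
  T = 68
  H = 106
  P = -12 + 4·68 − 4·106 = -164
  D = 57 − 6·68 + 2·106 + (-164) = -303
  C = -59 − 6·68 + 2·(-303) = -1073
Policy A (H + 36):
  T = 68
  H = 106 + 36 = 142
  P = -12 + 4·68 − 4·142 = -308
  D = 57 − 6·68 + 2·142 + (-308) = -375
  C = -59 − 6·68 + 2·(-375) = -1217
Change in C: -1217 − (-1073) = -144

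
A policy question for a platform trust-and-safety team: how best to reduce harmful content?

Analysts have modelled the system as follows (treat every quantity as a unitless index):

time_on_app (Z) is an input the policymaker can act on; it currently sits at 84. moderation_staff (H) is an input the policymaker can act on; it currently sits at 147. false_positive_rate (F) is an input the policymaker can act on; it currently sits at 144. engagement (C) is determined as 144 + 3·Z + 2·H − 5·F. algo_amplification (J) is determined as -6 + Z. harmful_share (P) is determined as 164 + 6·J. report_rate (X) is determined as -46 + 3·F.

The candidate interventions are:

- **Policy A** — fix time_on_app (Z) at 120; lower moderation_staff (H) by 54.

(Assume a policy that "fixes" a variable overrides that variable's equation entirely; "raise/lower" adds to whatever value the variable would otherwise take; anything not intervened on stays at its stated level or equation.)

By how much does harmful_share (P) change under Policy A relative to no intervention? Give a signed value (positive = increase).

216

Baseline:
  Z = 84
  J = -6 + 84 = 78
  P = 164 + 6·78 = 632
Policy A (Z := 120, H − 54):
  Z = 120
  J = -6 + 120 = 114
  P = 164 + 6·114 = 848
Change in P: 848 − 632 = 216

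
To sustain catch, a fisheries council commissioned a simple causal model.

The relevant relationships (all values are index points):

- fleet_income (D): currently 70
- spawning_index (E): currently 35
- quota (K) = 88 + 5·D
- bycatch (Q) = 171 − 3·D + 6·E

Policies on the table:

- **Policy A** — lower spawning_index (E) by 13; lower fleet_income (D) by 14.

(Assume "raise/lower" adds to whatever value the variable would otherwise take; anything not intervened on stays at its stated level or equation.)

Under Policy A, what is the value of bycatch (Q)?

135

Policy A (E − 13, D − 14):
  D = 70 − 14 = 56
  E = 35 − 13 = 22
  Q = 171 − 3·56 + 6·22 = 135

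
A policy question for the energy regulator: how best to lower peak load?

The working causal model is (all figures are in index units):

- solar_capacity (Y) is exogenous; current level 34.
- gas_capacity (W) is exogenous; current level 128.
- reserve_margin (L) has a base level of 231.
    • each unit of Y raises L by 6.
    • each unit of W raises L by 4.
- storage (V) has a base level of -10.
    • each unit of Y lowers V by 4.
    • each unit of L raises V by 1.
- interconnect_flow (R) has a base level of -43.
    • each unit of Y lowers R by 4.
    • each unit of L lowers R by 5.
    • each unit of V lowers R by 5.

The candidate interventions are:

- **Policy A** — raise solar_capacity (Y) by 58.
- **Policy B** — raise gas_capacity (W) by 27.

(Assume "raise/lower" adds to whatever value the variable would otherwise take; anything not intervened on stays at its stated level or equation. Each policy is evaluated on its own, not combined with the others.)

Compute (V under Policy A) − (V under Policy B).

Policy A (Y + 58):
  Y = 34 + 58 = 92
  W = 128
  L = 231 + 6·92 + 4·128 = 1295
  V = -10 − 4·92 + 1295 = 917
Policy B (W + 27):
  Y = 34
  W = 128 + 27 = 155
  L = 231 + 6·34 + 4·155 = 1055
  V = -10 − 4·34 + 1055 = 909
V: 917 − 909 = 8

8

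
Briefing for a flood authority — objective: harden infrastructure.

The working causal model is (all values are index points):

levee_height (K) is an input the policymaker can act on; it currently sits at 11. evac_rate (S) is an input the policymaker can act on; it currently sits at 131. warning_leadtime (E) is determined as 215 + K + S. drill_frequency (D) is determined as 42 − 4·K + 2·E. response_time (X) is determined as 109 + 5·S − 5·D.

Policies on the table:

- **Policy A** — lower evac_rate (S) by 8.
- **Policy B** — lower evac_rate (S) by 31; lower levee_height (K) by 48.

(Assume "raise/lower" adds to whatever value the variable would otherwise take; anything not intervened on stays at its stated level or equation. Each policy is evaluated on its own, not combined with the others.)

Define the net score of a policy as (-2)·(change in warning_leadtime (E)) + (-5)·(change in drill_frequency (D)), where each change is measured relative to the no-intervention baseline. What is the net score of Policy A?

96

Baseline:
  K = 11
  S = 131
  E = 215 + 11 + 131 = 357
  D = 42 − 4·11 + 2·357 = 712
Policy A (S − 8):
  K = 11
  S = 131 − 8 = 123
  E = 215 + 11 + 123 = 349
  D = 42 − 4·11 + 2·349 = 696
ΔE = 349 − 357 = -8; ΔD = 696 − 712 = -16
Score = (-2)·(-8) + (-5)·(-16) = 96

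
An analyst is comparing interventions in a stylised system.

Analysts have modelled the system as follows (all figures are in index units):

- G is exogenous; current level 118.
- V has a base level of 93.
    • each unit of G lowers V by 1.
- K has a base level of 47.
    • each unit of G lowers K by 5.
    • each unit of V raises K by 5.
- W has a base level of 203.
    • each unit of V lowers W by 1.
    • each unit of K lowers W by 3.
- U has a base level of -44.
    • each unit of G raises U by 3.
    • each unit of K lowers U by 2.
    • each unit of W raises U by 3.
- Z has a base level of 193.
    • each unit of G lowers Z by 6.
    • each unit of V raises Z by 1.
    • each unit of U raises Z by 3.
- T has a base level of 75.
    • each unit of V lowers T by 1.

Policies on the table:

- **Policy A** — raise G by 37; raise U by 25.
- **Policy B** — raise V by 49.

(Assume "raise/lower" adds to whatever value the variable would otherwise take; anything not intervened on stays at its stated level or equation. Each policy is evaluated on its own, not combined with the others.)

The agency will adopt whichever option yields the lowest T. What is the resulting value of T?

51

Policy A (G + 37, U + 25):
  G = 118 + 37 = 155
  V = 93 − 155 = -62
  T = 75 − (-62) = 137
Policy B (V + 49):
  G = 118
  V = 93 − 118 (+49 from intervention) = 24
  T = 75 − 24 = 51
Comparing — Policy A: T=137, Policy B: T=51. Lowest is 51 (Policy B).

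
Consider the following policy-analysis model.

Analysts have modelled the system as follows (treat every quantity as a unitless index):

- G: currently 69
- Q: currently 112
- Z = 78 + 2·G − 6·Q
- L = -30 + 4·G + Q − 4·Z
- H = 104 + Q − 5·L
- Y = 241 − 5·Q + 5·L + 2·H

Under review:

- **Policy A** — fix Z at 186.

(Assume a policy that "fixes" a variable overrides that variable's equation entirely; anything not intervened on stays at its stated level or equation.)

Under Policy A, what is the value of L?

Policy A (Z := 186):
  G = 69
  Q = 112
  Z = 186
  L = -30 + 4·69 + 112 − 4·186 = -386

-386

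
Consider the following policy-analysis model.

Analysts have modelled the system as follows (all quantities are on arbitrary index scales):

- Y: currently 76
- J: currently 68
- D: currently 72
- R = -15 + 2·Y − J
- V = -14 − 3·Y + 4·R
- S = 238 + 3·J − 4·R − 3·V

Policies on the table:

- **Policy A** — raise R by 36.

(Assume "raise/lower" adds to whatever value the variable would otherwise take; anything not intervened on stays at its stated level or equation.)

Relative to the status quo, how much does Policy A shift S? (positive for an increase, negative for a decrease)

-576

Baseline:
  Y = 76
  J = 68
  R = -15 + 2·76 − 68 = 69
  V = -14 − 3·76 + 4·69 = 34
  S = 238 + 3·68 − 4·69 − 3·34 = 64
Policy A (R + 36):
  Y = 76
  J = 68
  R = -15 + 2·76 − 68 (+36 from intervention) = 105
  V = -14 − 3·76 + 4·105 = 178
  S = 238 + 3·68 − 4·105 − 3·178 = -512
Change in S: -512 − 64 = -576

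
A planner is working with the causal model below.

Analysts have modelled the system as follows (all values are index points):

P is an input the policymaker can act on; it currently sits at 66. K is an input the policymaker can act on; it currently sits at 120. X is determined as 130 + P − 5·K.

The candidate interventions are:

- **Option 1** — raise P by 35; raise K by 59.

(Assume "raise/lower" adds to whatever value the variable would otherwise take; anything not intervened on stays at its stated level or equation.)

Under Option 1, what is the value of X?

-664

Option 1 (P + 35, K + 59):
  P = 66 + 35 = 101
  K = 120 + 59 = 179
  X = 130 + 101 − 5·179 = -664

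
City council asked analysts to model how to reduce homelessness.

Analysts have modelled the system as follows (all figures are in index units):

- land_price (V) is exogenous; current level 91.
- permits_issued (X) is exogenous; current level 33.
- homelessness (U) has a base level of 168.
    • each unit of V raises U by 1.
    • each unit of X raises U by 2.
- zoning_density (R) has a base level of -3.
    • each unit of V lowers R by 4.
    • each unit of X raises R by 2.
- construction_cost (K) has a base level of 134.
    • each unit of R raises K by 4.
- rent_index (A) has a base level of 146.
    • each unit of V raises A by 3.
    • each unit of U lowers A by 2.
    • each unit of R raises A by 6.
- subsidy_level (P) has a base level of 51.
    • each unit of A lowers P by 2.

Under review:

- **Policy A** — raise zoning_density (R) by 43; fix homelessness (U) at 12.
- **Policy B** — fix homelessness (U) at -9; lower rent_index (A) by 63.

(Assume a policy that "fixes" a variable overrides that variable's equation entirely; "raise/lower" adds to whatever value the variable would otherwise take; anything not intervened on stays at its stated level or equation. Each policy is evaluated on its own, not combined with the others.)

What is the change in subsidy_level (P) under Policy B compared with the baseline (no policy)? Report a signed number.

Baseline:
  V = 91
  X = 33
  U = 168 + 91 + 2·33 = 325
  R = -3 − 4·91 + 2·33 = -301
  A = 146 + 3·91 − 2·325 + 6·(-301) = -2037
  P = 51 − 2·(-2037) = 4125
Policy B (U := -9, A − 63):
  V = 91
  X = 33
  U = -9
  R = -3 − 4·91 + 2·33 = -301
  A = 146 + 3·91 − 2·(-9) + 6·(-301) (−63 from intervention) = -1432
  P = 51 − 2·(-1432) = 2915
Change in P: 2915 − 4125 = -1210

-1210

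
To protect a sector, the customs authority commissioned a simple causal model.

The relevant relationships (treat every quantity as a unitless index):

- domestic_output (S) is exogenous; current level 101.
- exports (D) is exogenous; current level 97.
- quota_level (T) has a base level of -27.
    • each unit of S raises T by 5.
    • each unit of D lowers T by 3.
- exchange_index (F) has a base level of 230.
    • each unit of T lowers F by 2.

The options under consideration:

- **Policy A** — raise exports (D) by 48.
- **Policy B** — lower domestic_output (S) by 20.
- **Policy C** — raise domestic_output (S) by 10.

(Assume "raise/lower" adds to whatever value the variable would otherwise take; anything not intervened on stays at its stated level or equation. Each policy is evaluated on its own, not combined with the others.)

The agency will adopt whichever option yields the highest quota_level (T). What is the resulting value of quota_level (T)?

237

Policy A (D + 48):
  S = 101
  D = 97 + 48 = 145
  T = -27 + 5·101 − 3·145 = 43
Policy B (S − 20):
  S = 101 − 20 = 81
  D = 97
  T = -27 + 5·81 − 3·97 = 87
Policy C (S + 10):
  S = 101 + 10 = 111
  D = 97
  T = -27 + 5·111 − 3·97 = 237
Comparing — Policy A: T=43, Policy B: T=87, Policy C: T=237. Highest is 237 (Policy C).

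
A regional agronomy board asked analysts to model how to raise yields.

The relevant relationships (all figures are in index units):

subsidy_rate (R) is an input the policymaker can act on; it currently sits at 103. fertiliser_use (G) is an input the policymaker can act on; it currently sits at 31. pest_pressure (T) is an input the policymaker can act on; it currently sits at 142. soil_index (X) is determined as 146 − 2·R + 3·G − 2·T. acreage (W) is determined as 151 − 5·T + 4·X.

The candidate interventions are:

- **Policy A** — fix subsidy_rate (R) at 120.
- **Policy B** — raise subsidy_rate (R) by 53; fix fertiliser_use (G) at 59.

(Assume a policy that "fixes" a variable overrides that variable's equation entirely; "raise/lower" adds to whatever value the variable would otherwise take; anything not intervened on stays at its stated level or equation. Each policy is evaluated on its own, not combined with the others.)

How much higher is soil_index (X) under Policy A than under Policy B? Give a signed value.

-12

Policy A (R := 120):
  R = 120
  G = 31
  T = 142
  X = 146 − 2·120 + 3·31 − 2·142 = -285
Policy B (R + 53, G := 59):
  R = 103 + 53 = 156
  G = 59
  T = 142
  X = 146 − 2·156 + 3·59 − 2·142 = -273
X: -285 − (-273) = -12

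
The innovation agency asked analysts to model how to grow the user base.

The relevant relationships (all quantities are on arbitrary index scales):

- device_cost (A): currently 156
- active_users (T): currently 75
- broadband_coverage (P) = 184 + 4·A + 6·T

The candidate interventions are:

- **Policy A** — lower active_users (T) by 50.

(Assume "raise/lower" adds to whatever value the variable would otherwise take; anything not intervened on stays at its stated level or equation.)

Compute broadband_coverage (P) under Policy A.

Policy A (T − 50):
  A = 156
  T = 75 − 50 = 25
  P = 184 + 4·156 + 6·25 = 958

958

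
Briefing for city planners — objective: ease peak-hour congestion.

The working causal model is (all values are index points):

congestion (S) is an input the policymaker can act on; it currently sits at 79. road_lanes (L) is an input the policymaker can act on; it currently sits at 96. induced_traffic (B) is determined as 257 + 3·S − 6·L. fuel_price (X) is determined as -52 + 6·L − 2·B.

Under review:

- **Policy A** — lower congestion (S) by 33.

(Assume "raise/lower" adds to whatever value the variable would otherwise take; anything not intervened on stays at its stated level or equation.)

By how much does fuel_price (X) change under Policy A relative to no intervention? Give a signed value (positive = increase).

Baseline:
  S = 79
  L = 96
  B = 257 + 3·79 − 6·96 = -82
  X = -52 + 6·96 − 2·(-82) = 688
Policy A (S − 33):
  S = 79 − 33 = 46
  L = 96
  B = 257 + 3·46 − 6·96 = -181
  X = -52 + 6·96 − 2·(-181) = 886
Change in X: 886 − 688 = 198

198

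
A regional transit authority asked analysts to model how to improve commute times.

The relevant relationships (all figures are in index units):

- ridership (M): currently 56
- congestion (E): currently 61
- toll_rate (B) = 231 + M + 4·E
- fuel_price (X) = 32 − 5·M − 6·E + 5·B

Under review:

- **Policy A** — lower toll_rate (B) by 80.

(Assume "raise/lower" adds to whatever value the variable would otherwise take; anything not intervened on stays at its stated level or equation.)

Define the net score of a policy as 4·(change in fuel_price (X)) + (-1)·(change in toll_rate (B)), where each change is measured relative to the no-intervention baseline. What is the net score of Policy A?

Baseline:
  M = 56
  E = 61
  B = 231 + 56 + 4·61 = 531
  X = 32 − 5·56 − 6·61 + 5·531 = 2041
Policy A (B − 80):
  M = 56
  E = 61
  B = 231 + 56 + 4·61 (−80 from intervention) = 451
  X = 32 − 5·56 − 6·61 + 5·451 = 1641
ΔX = 1641 − 2041 = -400; ΔB = 451 − 531 = -80
Score = 4·(-400) + (-1)·(-80) = -1520

-1520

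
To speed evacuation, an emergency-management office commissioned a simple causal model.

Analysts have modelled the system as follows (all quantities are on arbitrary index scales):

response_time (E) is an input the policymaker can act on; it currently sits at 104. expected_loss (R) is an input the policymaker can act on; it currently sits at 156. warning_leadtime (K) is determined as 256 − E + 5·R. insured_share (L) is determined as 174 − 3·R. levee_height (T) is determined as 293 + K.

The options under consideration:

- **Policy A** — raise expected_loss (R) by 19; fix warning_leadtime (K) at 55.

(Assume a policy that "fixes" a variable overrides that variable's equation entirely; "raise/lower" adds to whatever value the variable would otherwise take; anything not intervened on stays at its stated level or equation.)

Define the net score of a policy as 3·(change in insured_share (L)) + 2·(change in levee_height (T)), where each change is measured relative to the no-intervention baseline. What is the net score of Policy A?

Baseline:
  E = 104
  R = 156
  K = 256 − 104 + 5·156 = 932
  L = 174 − 3·156 = -294
  T = 293 + 932 = 1225
Policy A (R + 19, K := 55):
  E = 104
  R = 156 + 19 = 175
  K = 55
  L = 174 − 3·175 = -351
  T = 293 + 55 = 348
ΔL = -351 − (-294) = -57; ΔT = 348 − 1225 = -877
Score = 3·(-57) + 2·(-877) = -1925

-1925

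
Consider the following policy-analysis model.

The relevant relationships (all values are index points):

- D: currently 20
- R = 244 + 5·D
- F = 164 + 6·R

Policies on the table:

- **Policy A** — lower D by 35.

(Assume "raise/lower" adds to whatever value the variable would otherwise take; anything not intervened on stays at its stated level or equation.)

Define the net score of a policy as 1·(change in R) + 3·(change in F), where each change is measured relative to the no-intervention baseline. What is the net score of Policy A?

-3325

Baseline:
  D = 20
  R = 244 + 5·20 = 344
  F = 164 + 6·344 = 2228
Policy A (D − 35):
  D = 20 − 35 = -15
  R = 244 + 5·(-15) = 169
  F = 164 + 6·169 = 1178
ΔR = 169 − 344 = -175; ΔF = 1178 − 2228 = -1050
Score = 1·(-175) + 3·(-1050) = -3325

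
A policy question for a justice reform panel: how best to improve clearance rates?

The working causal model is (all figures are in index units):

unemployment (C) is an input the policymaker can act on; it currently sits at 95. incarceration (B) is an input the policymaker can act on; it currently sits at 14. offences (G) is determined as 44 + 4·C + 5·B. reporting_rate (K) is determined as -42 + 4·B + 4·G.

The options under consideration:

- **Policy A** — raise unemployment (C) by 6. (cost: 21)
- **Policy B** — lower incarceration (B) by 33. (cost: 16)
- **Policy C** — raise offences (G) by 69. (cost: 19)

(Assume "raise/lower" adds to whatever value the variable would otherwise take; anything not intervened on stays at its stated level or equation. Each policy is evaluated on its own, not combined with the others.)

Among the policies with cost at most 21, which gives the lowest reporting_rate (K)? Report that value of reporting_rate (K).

1198

Policy A (C + 6):
  C = 95 + 6 = 101
  B = 14
  G = 44 + 4·101 + 5·14 = 518
  K = -42 + 4·14 + 4·518 = 2086
Policy B (B − 33):
  C = 95
  B = 14 − 33 = -19
  G = 44 + 4·95 + 5·(-19) = 329
  K = -42 + 4·(-19) + 4·329 = 1198
Policy C (G + 69):
  C = 95
  B = 14
  G = 44 + 4·95 + 5·14 (+69 from intervention) = 563
  K = -42 + 4·14 + 4·563 = 2266
Comparing — Policy A: K=2086, Policy B: K=1198, Policy C: K=2266. Lowest is 1198 (Policy B).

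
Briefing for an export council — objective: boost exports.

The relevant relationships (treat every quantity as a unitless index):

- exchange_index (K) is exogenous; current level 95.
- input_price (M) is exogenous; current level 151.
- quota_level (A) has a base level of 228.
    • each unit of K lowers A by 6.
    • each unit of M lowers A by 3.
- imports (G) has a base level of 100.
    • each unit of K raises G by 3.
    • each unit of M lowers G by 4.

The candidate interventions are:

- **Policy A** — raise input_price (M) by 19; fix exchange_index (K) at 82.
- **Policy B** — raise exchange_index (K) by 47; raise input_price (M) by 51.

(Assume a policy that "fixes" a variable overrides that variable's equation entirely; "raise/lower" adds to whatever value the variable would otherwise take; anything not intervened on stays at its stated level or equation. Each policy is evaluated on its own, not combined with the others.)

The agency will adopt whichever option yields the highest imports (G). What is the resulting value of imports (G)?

Policy A (M + 19, K := 82):
  K = 82
  M = 151 + 19 = 170
  G = 100 + 3·82 − 4·170 = -334
Policy B (K + 47, M + 51):
  K = 95 + 47 = 142
  M = 151 + 51 = 202
  G = 100 + 3·142 − 4·202 = -282
Comparing — Policy A: G=-334, Policy B: G=-282. Highest is -282 (Policy B).

-282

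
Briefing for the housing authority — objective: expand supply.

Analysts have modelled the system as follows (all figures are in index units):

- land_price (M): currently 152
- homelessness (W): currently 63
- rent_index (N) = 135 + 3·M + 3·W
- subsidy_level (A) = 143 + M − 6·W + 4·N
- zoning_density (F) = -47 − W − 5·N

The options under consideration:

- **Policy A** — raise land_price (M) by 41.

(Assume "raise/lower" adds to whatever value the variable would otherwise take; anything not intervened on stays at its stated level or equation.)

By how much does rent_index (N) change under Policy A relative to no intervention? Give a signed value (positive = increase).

Baseline:
  M = 152
  W = 63
  N = 135 + 3·152 + 3·63 = 780
Policy A (M + 41):
  M = 152 + 41 = 193
  W = 63
  N = 135 + 3·193 + 3·63 = 903
Change in N: 903 − 780 = 123

123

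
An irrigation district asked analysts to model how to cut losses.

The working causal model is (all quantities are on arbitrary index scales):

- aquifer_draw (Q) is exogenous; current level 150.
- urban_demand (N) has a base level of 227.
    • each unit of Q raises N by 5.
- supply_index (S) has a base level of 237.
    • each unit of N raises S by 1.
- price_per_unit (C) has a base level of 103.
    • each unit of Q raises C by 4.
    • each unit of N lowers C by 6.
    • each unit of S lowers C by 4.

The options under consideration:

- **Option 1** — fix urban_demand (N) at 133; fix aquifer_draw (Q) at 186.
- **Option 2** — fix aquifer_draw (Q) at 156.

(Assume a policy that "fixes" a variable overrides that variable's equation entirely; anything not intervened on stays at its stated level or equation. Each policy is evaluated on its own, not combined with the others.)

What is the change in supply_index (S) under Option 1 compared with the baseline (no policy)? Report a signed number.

Baseline:
  Q = 150
  N = 227 + 5·150 = 977
  S = 237 + 977 = 1214
Option 1 (N := 133, Q := 186):
  Q = 186
  N = 133
  S = 237 + 133 = 370
Change in S: 370 − 1214 = -844

-844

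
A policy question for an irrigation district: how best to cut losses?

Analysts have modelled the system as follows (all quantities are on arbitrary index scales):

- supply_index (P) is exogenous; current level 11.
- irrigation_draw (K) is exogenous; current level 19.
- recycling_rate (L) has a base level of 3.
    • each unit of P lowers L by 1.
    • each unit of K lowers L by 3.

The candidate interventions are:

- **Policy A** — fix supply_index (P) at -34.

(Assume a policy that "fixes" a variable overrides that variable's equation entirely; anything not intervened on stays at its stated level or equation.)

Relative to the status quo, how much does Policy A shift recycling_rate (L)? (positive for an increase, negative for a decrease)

45

Baseline:
  P = 11
  K = 19
  L = 3 − 11 − 3·19 = -65
Policy A (P := -34):
  P = -34
  K = 19
  L = 3 − (-34) − 3·19 = -20
Change in L: -20 − (-65) = 45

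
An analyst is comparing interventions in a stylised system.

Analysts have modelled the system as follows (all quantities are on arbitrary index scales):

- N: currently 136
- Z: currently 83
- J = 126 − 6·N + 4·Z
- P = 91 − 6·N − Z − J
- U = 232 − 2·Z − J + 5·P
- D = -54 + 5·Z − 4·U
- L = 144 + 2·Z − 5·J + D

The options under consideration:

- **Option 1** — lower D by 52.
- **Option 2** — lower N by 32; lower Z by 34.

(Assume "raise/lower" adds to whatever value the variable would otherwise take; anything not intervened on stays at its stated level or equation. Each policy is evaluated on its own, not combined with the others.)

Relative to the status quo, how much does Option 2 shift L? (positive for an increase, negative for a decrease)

-3966

Baseline:
  N = 136
  Z = 83
  J = 126 − 6·136 + 4·83 = -358
  P = 91 − 6·136 − 83 − (-358) = -450
  U = 232 − 2·83 − (-358) + 5·(-450) = -1826
  D = -54 + 5·83 − 4·(-1826) = 7665
  L = 144 + 2·83 − 5·(-358) + 7665 = 9765
Option 2 (N − 32, Z − 34):
  N = 136 − 32 = 104
  Z = 83 − 34 = 49
  J = 126 − 6·104 + 4·49 = -302
  P = 91 − 6·104 − 49 − (-302) = -280
  U = 232 − 2·49 − (-302) + 5·(-280) = -964
  D = -54 + 5·49 − 4·(-964) = 4047
  L = 144 + 2·49 − 5·(-302) + 4047 = 5799
Change in L: 5799 − 9765 = -3966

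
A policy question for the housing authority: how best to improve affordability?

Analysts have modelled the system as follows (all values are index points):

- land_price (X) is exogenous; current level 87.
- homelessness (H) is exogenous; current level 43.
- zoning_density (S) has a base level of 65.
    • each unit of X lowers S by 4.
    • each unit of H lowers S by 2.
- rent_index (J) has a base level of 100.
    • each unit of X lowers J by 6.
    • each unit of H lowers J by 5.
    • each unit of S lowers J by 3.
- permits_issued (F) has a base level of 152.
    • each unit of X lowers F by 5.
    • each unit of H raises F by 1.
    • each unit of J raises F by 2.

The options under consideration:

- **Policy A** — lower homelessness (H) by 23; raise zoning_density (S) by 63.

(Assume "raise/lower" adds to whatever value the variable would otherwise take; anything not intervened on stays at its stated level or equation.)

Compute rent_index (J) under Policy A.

258

Policy A (H − 23, S + 63):
  X = 87
  H = 43 − 23 = 20
  S = 65 − 4·87 − 2·20 (+63 from intervention) = -260
  J = 100 − 6·87 − 5·20 − 3·(-260) = 258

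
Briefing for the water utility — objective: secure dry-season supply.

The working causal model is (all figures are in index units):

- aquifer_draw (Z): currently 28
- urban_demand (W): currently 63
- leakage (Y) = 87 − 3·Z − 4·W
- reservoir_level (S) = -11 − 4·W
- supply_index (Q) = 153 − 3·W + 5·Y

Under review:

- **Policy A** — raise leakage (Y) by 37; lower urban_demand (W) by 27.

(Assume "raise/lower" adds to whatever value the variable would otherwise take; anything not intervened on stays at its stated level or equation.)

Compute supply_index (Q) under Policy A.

Policy A (Y + 37, W − 27):
  Z = 28
  W = 63 − 27 = 36
  Y = 87 − 3·28 − 4·36 (+37 from intervention) = -104
  Q = 153 − 3·36 + 5·(-104) = -475

-475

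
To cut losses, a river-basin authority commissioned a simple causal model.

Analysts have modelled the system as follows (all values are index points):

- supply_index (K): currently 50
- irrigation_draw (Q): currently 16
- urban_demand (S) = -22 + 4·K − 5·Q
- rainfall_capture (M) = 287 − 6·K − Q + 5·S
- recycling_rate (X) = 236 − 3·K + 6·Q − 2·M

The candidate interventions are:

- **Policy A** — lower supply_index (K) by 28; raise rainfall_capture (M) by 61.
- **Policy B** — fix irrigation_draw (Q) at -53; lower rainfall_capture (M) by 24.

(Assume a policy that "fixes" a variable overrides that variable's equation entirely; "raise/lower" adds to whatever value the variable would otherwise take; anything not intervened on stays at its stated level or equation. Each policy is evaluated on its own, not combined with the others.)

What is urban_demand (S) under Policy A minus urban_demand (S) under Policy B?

Policy A (K − 28, M + 61):
  K = 50 − 28 = 22
  Q = 16
  S = -22 + 4·22 − 5·16 = -14
Policy B (Q := -53, M − 24):
  K = 50
  Q = -53
  S = -22 + 4·50 − 5·(-53) = 443
S: -14 − 443 = -457

-457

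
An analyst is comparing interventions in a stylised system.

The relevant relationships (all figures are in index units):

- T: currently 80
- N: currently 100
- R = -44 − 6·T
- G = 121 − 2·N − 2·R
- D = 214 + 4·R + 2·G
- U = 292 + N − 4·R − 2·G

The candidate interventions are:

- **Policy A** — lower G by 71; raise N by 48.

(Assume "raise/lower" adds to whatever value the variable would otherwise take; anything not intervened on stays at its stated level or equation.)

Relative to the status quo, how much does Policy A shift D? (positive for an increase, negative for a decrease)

Baseline:
  T = 80
  N = 100
  R = -44 − 6·80 = -524
  G = 121 − 2·100 − 2·(-524) = 969
  D = 214 + 4·(-524) + 2·969 = 56
Policy A (G − 71, N + 48):
  T = 80
  N = 100 + 48 = 148
  R = -44 − 6·80 = -524
  G = 121 − 2·148 − 2·(-524) (−71 from intervention) = 802
  D = 214 + 4·(-524) + 2·802 = -278
Change in D: -278 − 56 = -334

-334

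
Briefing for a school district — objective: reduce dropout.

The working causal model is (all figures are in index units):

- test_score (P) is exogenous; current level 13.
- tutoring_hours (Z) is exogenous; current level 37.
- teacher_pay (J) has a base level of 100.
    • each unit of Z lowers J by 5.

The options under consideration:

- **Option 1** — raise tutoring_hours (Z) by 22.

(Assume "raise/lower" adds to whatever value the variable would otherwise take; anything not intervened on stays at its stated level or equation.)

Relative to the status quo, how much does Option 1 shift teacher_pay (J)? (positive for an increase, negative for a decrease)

Baseline:
  Z = 37
  J = 100 − 5·37 = -85
Option 1 (Z + 22):
  Z = 37 + 22 = 59
  J = 100 − 5·59 = -195
Change in J: -195 − (-85) = -110

-110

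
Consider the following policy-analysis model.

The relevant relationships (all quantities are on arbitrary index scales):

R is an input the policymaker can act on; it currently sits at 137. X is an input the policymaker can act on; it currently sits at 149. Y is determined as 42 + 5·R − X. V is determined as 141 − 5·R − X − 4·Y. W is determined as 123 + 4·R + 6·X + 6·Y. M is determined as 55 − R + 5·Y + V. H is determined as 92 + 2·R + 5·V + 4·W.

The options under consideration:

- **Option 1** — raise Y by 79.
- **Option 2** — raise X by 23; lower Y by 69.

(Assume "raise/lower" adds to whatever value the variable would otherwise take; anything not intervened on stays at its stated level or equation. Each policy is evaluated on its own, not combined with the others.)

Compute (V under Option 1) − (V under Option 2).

Option 1 (Y + 79):
  R = 137
  X = 149
  Y = 42 + 5·137 − 149 (+79 from intervention) = 657
  V = 141 − 5·137 − 149 − 4·657 = -3321
Option 2 (X + 23, Y − 69):
  R = 137
  X = 149 + 23 = 172
  Y = 42 + 5·137 − 172 (−69 from intervention) = 486
  V = 141 − 5·137 − 172 − 4·486 = -2660
V: -3321 − (-2660) = -661

-661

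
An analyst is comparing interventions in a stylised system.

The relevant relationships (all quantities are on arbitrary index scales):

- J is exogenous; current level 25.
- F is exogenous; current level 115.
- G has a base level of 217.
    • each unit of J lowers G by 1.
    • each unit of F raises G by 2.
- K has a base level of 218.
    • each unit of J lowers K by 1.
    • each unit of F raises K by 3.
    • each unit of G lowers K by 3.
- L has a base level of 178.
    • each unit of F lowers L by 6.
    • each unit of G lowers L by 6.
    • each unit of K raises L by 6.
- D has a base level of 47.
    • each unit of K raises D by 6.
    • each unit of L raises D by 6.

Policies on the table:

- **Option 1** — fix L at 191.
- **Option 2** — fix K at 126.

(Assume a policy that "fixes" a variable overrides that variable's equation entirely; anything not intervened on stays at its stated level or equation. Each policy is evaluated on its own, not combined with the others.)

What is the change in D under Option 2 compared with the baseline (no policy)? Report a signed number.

35868

Baseline:
  J = 25
  F = 115
  G = 217 − 25 + 2·115 = 422
  K = 218 − 25 + 3·115 − 3·422 = -728
  L = 178 − 6·115 − 6·422 + 6·(-728) = -7412
  D = 47 + 6·(-728) + 6·(-7412) = -48793
Option 2 (K := 126):
  J = 25
  F = 115
  G = 217 − 25 + 2·115 = 422
  K = 126
  L = 178 − 6·115 − 6·422 + 6·126 = -2288
  D = 47 + 6·126 + 6·(-2288) = -12925
Change in D: -12925 − (-48793) = 35868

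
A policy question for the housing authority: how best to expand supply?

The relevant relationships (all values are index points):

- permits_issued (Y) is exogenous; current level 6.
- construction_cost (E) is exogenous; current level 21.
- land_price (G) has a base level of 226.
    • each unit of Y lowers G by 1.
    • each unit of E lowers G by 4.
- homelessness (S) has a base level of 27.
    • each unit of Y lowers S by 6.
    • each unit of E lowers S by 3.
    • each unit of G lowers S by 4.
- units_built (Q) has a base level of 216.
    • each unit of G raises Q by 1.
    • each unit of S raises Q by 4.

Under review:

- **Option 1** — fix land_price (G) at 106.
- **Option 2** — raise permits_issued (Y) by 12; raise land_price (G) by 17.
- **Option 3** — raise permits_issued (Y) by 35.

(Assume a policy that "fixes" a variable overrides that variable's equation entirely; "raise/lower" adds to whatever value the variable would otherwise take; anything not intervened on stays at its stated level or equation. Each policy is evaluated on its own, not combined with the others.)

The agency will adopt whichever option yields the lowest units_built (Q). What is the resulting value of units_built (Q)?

-2475

Option 1 (G := 106):
  Y = 6
  E = 21
  G = 106
  S = 27 − 6·6 − 3·21 − 4·106 = -496
  Q = 216 + 106 + 4·(-496) = -1662
Option 2 (Y + 12, G + 17):
  Y = 6 + 12 = 18
  E = 21
  G = 226 − 18 − 4·21 (+17 from intervention) = 141
  S = 27 − 6·18 − 3·21 − 4·141 = -708
  Q = 216 + 141 + 4·(-708) = -2475
Option 3 (Y + 35):
  Y = 6 + 35 = 41
  E = 21
  G = 226 − 41 − 4·21 = 101
  S = 27 − 6·41 − 3·21 − 4·101 = -686
  Q = 216 + 101 + 4·(-686) = -2427
Comparing — Option 1: Q=-1662, Option 2: Q=-2475, Option 3: Q=-2427. Lowest is -2475 (Option 2).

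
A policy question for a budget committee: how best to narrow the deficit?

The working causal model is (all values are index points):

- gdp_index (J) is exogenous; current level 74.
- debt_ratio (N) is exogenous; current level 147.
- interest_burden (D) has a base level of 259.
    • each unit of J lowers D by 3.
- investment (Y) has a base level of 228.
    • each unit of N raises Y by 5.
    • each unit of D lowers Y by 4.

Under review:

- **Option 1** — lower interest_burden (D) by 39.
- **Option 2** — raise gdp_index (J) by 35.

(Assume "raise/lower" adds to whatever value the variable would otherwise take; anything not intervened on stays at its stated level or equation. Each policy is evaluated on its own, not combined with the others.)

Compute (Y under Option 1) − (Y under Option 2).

-264

Option 1 (D − 39):
  J = 74
  N = 147
  D = 259 − 3·74 (−39 from intervention) = -2
  Y = 228 + 5·147 − 4·(-2) = 971
Option 2 (J + 35):
  J = 74 + 35 = 109
  N = 147
  D = 259 − 3·109 = -68
  Y = 228 + 5·147 − 4·(-68) = 1235
Y: 971 − 1235 = -264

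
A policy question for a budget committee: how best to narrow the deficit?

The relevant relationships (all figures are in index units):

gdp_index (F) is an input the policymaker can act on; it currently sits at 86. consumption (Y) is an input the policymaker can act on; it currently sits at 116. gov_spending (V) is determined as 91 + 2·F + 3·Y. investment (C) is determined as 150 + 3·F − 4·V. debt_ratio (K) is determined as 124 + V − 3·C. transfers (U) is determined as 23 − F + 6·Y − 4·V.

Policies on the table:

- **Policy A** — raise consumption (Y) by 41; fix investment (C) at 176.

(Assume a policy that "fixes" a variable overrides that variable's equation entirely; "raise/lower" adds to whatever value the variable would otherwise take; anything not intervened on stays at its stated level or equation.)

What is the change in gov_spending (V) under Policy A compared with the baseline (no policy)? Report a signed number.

Baseline:
  F = 86
  Y = 116
  V = 91 + 2·86 + 3·116 = 611
Policy A (Y + 41, C := 176):
  F = 86
  Y = 116 + 41 = 157
  V = 91 + 2·86 + 3·157 = 734
Change in V: 734 − 611 = 123

123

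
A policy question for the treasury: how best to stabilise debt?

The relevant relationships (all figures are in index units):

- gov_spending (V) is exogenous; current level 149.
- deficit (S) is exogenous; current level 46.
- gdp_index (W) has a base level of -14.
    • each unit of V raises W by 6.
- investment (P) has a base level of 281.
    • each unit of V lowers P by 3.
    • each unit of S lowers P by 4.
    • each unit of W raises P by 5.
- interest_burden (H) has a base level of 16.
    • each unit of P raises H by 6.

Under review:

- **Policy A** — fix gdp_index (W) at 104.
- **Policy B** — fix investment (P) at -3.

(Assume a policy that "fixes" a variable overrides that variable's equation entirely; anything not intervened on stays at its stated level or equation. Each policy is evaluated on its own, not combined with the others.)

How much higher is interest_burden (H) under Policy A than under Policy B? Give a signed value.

Policy A (W := 104):
  V = 149
  S = 46
  W = 104
  P = 281 − 3·149 − 4·46 + 5·104 = 170
  H = 16 + 6·170 = 1036
Policy B (P := -3):
  V = 149
  S = 46
  W = -14 + 6·149 = 880
  P = -3
  H = 16 + 6·(-3) = -2
H: 1036 − (-2) = 1038

1038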